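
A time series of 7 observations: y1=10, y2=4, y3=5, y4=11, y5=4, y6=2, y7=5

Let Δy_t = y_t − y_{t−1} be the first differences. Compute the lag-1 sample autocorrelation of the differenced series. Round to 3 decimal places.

First differences Δy: -6, 1, 6, -7, -2, 3
Mean of differences = -0.8333
Numerator Σ(Δy_t−Δȳ)(Δy_{t+1}−Δȳ) = -36.3611
Denominator Σ(Δy_t−Δȳ)² = 130.8333
r_1(Δy) = -36.3611 / 130.8333 = -0.278

-0.278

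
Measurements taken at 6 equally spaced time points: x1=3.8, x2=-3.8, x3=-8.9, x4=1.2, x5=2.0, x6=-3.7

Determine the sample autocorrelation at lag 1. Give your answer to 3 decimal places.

Mean x̄ = (3.8 − 3.8 − 8.9 + 1.2 + 2.0 − 3.7)/6 = -1.5667
Deviations from mean: 5.3667, -2.2333, -7.3333, 2.7667, 3.5667, -2.1333
Σ(x_t−x̄)(x_{t+1}−x̄) = (-11.9856) + (16.3778) + (-20.2889) + (9.8678) + (-7.6089) = -13.6378
Denominator Σ(x_t−x̄)² = 112.4933
r_1 = -13.6378 / 112.4933 = -0.121

-0.121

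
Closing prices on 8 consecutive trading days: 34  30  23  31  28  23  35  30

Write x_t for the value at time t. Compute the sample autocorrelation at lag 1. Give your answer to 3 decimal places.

Mean x̄ = (34 + 30 + 23 + 31 + 28 + 23 + 35 + 30)/8 = 29.2500
Deviations from mean: 4.7500, 0.7500, -6.2500, 1.7500, -1.2500, -6.2500, 5.7500, 0.7500
Numerator Σ_{t=1}^{7}(x_t−x̄)(x_{t+1}−x̄) = -38.0625
Denominator Σ(x_t−x̄)² = 139.5000
r_1 = -38.0625 / 139.5000 = -0.273

-0.273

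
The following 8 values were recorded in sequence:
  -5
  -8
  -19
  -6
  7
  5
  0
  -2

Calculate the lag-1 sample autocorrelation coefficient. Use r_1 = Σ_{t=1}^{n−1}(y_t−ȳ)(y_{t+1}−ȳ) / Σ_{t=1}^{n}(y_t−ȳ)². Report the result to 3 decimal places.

Mean ȳ = (-5 − 8 − 19 − 6 + 7 + 5 + 0 − 2)/8 = -3.5000
Σ(y_t−ȳ)(y_{t+1}−ȳ) = (6.7500) + (69.7500) + (38.7500) + (-26.2500) + (89.2500) + (29.7500) + (5.2500) = 213.2500
Denominator Σ(y_t−ȳ)² = 466.0000
r_1 = 213.2500 / 466.0000 = 0.458

0.458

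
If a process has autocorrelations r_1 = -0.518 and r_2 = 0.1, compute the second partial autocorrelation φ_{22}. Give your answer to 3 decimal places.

φ_{22} = (r_2 − r_1²) / (1 − r_1²)
r_1² = (-0.518)² = 0.268324
Numerator = 0.1 − 0.2683 = -0.1683; denominator = 1 − 0.2683 = 0.7317
φ_{22} = -0.1683 / 0.7317 = -0.230

-0.230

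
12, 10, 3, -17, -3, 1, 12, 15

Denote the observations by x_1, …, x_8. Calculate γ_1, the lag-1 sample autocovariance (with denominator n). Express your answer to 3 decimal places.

Mean x̄ = (12 + 10 + 3 − 17 − 3 + 1 + 12 + 15)/8 = 4.1250
Deviations: 7.8750, 5.8750, -1.1250, -21.1250, -7.1250, -3.1250, 7.8750, 10.8750
Σ_{t=1}^{7}(x_t−x̄)(x_{t+1}−x̄) = 297.2344
γ_1 = 297.2344 / 8 = 37.154

37.154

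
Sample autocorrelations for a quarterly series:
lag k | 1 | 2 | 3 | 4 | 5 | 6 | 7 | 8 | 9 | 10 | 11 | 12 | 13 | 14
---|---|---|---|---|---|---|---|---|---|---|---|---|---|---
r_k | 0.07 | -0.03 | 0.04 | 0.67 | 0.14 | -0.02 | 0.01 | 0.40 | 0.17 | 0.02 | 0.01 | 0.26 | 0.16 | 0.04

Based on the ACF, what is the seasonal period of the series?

The largest autocorrelation is r_4 = 0.67, with weaker echoes at lags 8 (0.40) and 12 (0.26); the remaining lags stay at or below 0.17.
The dominant spike at lag 4 indicates a seasonal period of 4.

4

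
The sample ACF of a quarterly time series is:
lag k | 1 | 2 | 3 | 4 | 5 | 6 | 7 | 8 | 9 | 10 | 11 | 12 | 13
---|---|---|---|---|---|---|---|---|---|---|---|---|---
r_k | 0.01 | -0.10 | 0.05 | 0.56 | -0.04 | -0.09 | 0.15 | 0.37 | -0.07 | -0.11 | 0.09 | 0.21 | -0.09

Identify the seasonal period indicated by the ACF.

4

The largest autocorrelation is r_4 = 0.56, with weaker echoes at lags 8 (0.37) and 12 (0.21); the remaining lags stay at or below 0.15.
The dominant spike at lag 4 indicates a seasonal period of 4.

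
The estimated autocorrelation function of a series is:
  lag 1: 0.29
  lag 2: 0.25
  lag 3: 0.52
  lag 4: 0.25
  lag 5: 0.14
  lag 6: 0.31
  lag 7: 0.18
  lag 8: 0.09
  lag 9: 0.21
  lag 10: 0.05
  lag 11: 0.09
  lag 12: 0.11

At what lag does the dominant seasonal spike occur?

3

The largest autocorrelation is r_3 = 0.52, with a weaker echo at lag 6 (0.31); the remaining lags stay at or below 0.29. The elevated value at lag 1 (0.29), dropping to 0.25 at lag 2, reflects decaying short-term dependence rather than seasonality.
The dominant spike at lag 3 indicates a seasonal period of 3.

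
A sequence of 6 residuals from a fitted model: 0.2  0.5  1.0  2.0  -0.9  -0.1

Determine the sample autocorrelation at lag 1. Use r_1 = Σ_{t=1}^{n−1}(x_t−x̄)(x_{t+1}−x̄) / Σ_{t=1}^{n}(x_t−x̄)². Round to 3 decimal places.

-0.099

Mean x̄ = (0.2 + 0.5 + 1.0 + 2.0 − 0.9 − 0.1)/6 = 0.4500
Deviations from mean: -0.2500, 0.0500, 0.5500, 1.5500, -1.3500, -0.5500
Σ(x_t−x̄)(x_{t+1}−x̄) = (-0.0125) + (0.0275) + (0.8525) + (-2.0925) + (0.7425) = -0.4825
Denominator Σ(x_t−x̄)² = 4.8950
r_1 = -0.4825 / 4.8950 = -0.099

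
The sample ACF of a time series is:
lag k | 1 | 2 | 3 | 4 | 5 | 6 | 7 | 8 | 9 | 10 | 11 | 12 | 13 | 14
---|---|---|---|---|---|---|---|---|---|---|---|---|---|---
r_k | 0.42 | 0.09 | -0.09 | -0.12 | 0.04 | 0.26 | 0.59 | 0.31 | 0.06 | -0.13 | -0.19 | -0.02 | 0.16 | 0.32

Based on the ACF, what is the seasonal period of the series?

7

The largest autocorrelation is r_7 = 0.59; the remaining lags stay at or below 0.42. The elevated value at lag 1 (0.42), dropping to 0.09 at lag 2, reflects decaying short-term dependence rather than seasonality.
The dominant spike at lag 7 indicates a seasonal period of 7.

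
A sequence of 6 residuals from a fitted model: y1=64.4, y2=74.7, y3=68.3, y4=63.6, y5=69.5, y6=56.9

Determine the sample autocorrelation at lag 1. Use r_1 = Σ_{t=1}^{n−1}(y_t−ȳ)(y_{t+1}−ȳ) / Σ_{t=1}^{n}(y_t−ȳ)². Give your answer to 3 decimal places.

-0.231

Mean ȳ = (64.4 + 74.7 + 68.3 + 63.6 + 69.5 + 56.9)/6 = 66.2333
Deviations from mean: -1.8333, 8.4667, 2.0667, -2.6333, 3.2667, -9.3333
Numerator Σ_{t=1}^{5}(y_t−ȳ)(y_{t+1}−ȳ) = -42.5578
Denominator Σ(y_t−ȳ)² = 184.0333
r_1 = -42.5578 / 184.0333 = -0.231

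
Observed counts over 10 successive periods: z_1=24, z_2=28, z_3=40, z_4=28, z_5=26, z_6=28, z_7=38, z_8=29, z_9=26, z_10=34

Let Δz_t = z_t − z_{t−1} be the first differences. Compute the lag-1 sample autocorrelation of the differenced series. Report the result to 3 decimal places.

-0.256

First differences Δz: 4, 12, -12, -2, 2, 10, -9, -3, 8
Mean of differences = 1.1111
Numerator Σ(Δz_t−Δz̄)(Δz_{t+1}−Δz̄) = -142.0123
Denominator Σ(Δz_t−Δz̄)² = 554.8889
r_1(Δz) = -142.0123 / 554.8889 = -0.256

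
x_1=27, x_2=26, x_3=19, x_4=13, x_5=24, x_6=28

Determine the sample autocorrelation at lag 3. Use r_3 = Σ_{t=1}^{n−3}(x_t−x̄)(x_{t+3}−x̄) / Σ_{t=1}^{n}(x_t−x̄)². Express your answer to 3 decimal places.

Mean x̄ = (27 + 26 + 19 + 13 + 24 + 28)/6 = 22.8333
Deviations from mean: 4.1667, 3.1667, -3.8333, -9.8333, 1.1667, 5.1667
Σ(x_t−x̄)(x_{t+3}−x̄) = (-40.9722) + (3.6944) + (-19.8056) = -57.0833
Denominator Σ(x_t−x̄)² = 166.8333
r_3 = -57.0833 / 166.8333 = -0.342

-0.342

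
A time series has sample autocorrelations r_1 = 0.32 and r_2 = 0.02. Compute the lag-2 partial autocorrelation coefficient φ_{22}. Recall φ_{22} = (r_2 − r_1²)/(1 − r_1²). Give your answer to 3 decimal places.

φ_{22} = (r_2 − r_1²) / (1 − r_1²)
r_1² = (0.32)² = 0.1024
Numerator = 0.02 − 0.1024 = -0.0824; denominator = 1 − 0.1024 = 0.8976
φ_{22} = -0.0824 / 0.8976 = -0.092

-0.092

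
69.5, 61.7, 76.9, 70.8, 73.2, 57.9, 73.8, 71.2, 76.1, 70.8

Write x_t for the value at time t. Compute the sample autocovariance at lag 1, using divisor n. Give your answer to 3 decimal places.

Mean x̄ = (69.5 + 61.7 + 76.9 + 70.8 + 73.2 + 57.9 + 73.8 + 71.2 + 76.1 + 70.8)/10 = 70.1900
Σ_{t=1}^{9}(x_t−x̄)(x_{t+1}−x̄) = -113.3201
γ_1 = -113.3201 / 10 = -11.332

-11.332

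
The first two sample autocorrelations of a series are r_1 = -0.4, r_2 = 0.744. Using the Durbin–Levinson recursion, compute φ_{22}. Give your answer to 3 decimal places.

φ_{22} = (r_2 − r_1²) / (1 − r_1²)
r_1² = (-0.4)² = 0.16
Numerator = 0.744 − 0.1600 = 0.5840; denominator = 1 − 0.1600 = 0.8400
φ_{22} = 0.5840 / 0.8400 = 0.695

0.695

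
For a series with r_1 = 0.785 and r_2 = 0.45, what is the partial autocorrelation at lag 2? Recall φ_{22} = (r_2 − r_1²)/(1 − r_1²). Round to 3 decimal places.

φ_{22} = (r_2 − r_1²) / (1 − r_1²)
r_1² = (0.785)² = 0.616225
Numerator = 0.45 − 0.6162 = -0.1662; denominator = 1 − 0.6162 = 0.3838
φ_{22} = -0.1662 / 0.3838 = -0.433

-0.433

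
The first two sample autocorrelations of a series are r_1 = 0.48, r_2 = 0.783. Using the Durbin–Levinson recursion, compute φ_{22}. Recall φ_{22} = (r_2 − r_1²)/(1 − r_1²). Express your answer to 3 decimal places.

φ_{22} = (r_2 − r_1²) / (1 − r_1²)
r_1² = (0.48)² = 0.2304
Numerator = 0.783 − 0.2304 = 0.5526; denominator = 1 − 0.2304 = 0.7696
φ_{22} = 0.5526 / 0.7696 = 0.718

0.718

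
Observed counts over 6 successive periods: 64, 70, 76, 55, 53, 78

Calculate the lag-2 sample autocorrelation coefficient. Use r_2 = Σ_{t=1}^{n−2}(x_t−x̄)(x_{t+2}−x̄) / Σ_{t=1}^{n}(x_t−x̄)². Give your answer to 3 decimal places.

Mean x̄ = (64 + 70 + 76 + 55 + 53 + 78)/6 = 66.0000
Numerator Σ_{t=1}^{4}(x_t−x̄)(x_{t+2}−x̄) = -326.0000
Denominator Σ(x_t−x̄)² = 554.0000
r_2 = -326.0000 / 554.0000 = -0.588

-0.588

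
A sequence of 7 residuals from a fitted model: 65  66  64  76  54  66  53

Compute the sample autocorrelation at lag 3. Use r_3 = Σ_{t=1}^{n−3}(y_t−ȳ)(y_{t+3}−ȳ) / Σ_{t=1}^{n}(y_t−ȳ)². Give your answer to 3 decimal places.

-0.361

Mean ȳ = (65 + 66 + 64 + 76 + 54 + 66 + 53)/7 = 63.4286
Deviations from mean: 1.5714, 2.5714, 0.5714, 12.5714, -9.4286, 2.5714, -10.4286
Numerator Σ_{t=1}^{4}(y_t−ȳ)(y_{t+3}−ȳ) = -134.1224
Denominator Σ(y_t−ȳ)² = 371.7143
r_3 = -134.1224 / 371.7143 = -0.361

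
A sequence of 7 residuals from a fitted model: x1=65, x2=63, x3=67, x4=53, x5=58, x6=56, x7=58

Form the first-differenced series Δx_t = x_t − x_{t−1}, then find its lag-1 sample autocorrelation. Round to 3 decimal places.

First differences Δx: -2, 4, -14, 5, -2, 2
Mean of differences = -1.1667
Numerator Σ(Δx_t−Δx̄)(Δx_{t+1}−Δx̄) = -157.5278
Denominator Σ(Δx_t−Δx̄)² = 240.8333
r_1(Δx) = -157.5278 / 240.8333 = -0.654

-0.654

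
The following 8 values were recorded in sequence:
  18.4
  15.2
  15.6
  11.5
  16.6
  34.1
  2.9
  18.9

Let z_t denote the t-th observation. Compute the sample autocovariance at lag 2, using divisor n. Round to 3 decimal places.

-5.529

Mean z̄ = (18.4 + 15.2 + 15.6 + 11.5 + 16.6 + 34.1 + 2.9 + 18.9)/8 = 16.6500
Deviations: 1.7500, -1.4500, -1.0500, -5.1500, -0.0500, 17.4500, -13.7500, 2.2500
Σ_{t=1}^{6}(z_t−z̄)(z_{t+2}−z̄) = -44.2350
γ_2 = -44.2350 / 8 = -5.529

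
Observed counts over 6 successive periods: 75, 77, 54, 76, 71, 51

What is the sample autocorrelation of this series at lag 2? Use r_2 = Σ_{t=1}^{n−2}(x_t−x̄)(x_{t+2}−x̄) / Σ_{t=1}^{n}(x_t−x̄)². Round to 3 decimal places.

-0.305

Mean x̄ = (75 + 77 + 54 + 76 + 71 + 51)/6 = 67.3333
Deviations from mean: 7.6667, 9.6667, -13.3333, 8.6667, 3.6667, -16.3333
Σ(x_t−x̄)(x_{t+2}−x̄) = (-102.2222) + (83.7778) + (-48.8889) + (-141.5556) = -208.8889
Denominator Σ(x_t−x̄)² = 685.3333
r_2 = -208.8889 / 685.3333 = -0.305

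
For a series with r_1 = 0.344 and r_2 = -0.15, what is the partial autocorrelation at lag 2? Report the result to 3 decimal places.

-0.304

φ_{22} = (r_2 − r_1²) / (1 − r_1²)
r_1² = (0.344)² = 0.118336
Numerator = -0.15 − 0.1183 = -0.2683; denominator = 1 − 0.1183 = 0.8817
φ_{22} = -0.2683 / 0.8817 = -0.304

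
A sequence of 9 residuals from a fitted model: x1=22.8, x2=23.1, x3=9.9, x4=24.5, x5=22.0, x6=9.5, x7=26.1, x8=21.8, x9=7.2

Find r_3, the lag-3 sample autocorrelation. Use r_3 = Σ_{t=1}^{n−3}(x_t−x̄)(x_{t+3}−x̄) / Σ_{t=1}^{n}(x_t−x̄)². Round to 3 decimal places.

0.633

Mean x̄ = (22.8 + 23.1 + 9.9 + 24.5 + 22.0 + 9.5 + 26.1 + 21.8 + 7.2)/9 = 18.5444
Numerator Σ_{t=1}^{6}(x_t−x̄)(x_{t+3}−x̄) = 278.1219
Denominator Σ(x_t−x̄)² = 439.1822
r_3 = 278.1219 / 439.1822 = 0.633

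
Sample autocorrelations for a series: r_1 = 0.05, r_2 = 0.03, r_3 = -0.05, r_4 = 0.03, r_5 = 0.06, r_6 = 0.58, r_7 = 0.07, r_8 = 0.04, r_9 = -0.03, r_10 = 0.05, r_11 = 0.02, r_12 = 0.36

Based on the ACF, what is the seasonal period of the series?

6

The largest autocorrelation is r_6 = 0.58, with a weaker echo at lag 12 (0.36); the remaining lags stay at or below 0.07.
The dominant spike at lag 6 indicates a seasonal period of 6.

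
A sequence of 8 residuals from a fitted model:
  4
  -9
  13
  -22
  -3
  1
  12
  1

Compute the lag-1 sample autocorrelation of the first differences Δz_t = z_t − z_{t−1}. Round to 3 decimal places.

-0.686

First differences Δz: -13, 22, -35, 19, 4, 11, -11
Mean of differences = -0.4286
Numerator Σ(Δz_t−Δz̄)(Δz_{t+1}−Δz̄) = -1713.1837
Denominator Σ(Δz_t−Δz̄)² = 2495.7143
r_1(Δz) = -1713.1837 / 2495.7143 = -0.686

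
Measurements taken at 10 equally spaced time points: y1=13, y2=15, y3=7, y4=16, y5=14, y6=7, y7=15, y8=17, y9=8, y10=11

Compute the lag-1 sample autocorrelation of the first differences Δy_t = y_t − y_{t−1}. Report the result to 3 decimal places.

First differences Δy: 2, -8, 9, -2, -7, 8, 2, -9, 3
Mean of differences = -0.2222
Numerator Σ(Δy_t−Δȳ)(Δy_{t+1}−Δȳ) = -178.6049
Denominator Σ(Δy_t−Δȳ)² = 359.5556
r_1(Δy) = -178.6049 / 359.5556 = -0.497

-0.497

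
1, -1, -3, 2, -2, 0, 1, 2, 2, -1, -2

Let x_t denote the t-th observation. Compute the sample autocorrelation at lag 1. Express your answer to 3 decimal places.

Mean x̄ = (1 − 1 − 3 + 2 − 2 + 0 + 1 + 2 + 2 − 1 − 2)/11 = -0.0909
Numerator Σ_{t=1}^{10}(x_t−x̄)(x_{t+1}−x̄) = -2.0083
Denominator Σ(x_t−x̄)² = 32.9091
r_1 = -2.0083 / 32.9091 = -0.061

-0.061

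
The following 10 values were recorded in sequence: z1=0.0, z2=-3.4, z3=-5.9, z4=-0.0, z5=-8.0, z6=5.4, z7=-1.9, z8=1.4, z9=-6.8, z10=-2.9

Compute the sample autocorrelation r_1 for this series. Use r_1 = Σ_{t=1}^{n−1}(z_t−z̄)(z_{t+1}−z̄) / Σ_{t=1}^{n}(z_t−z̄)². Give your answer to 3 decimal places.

Mean z̄ = (0.0 − 3.4 − 5.9 − 0.0 − 8.0 + 5.4 − 1.9 + 1.4 − 6.8 − 2.9)/10 = -2.2100
Numerator Σ_{t=1}^{9}(z_t−z̄)(z_{t+1}−z̄) = -73.1761
Denominator Σ(z_t−z̄)² = 150.9090
r_1 = -73.1761 / 150.9090 = -0.485

-0.485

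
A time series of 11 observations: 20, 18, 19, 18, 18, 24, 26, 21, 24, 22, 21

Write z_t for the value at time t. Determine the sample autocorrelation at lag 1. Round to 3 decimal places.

Mean z̄ = (20 + 18 + 19 + 18 + 18 + 24 + 26 + 21 + 24 + 22 + 21)/11 = 21.0000
Numerator Σ_{t=1}^{10}(z_t−z̄)(z_{t+1}−z̄) = 33.0000
Denominator Σ(z_t−z̄)² = 76.0000
r_1 = 33.0000 / 76.0000 = 0.434

0.434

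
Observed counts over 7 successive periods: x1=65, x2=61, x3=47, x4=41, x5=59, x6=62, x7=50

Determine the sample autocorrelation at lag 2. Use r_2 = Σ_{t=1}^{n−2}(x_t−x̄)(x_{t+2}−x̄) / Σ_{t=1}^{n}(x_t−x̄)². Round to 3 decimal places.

-0.646

Mean x̄ = (65 + 61 + 47 + 41 + 59 + 62 + 50)/7 = 55.0000
Deviations from mean: 10.0000, 6.0000, -8.0000, -14.0000, 4.0000, 7.0000, -5.0000
Σ(x_t−x̄)(x_{t+2}−x̄) = (-80.0000) + (-84.0000) + (-32.0000) + (-98.0000) + (-20.0000) = -314.0000
Denominator Σ(x_t−x̄)² = 486.0000
r_2 = -314.0000 / 486.0000 = -0.646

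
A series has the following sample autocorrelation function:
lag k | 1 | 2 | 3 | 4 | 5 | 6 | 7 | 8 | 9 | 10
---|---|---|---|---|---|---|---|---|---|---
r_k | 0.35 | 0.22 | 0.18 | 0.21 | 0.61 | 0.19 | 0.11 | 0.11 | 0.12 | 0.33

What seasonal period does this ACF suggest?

The largest autocorrelation is r_5 = 0.61; the remaining lags stay at or below 0.35. The elevated value at lag 1 (0.35), dropping to 0.22 at lag 2, reflects decaying short-term dependence rather than seasonality.
The dominant spike at lag 5 indicates a seasonal period of 5.

5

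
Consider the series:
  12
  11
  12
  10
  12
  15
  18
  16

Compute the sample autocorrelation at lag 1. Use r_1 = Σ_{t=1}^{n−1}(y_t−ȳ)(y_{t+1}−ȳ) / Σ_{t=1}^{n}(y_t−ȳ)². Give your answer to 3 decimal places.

0.616

Mean ȳ = (12 + 11 + 12 + 10 + 12 + 15 + 18 + 16)/8 = 13.2500
Deviations from mean: -1.2500, -2.2500, -1.2500, -3.2500, -1.2500, 1.7500, 4.7500, 2.7500
Σ(y_t−ȳ)(y_{t+1}−ȳ) = (2.8125) + (2.8125) + (4.0625) + (4.0625) + (-2.1875) + (8.3125) + (13.0625) = 32.9375
Denominator Σ(y_t−ȳ)² = 53.5000
r_1 = 32.9375 / 53.5000 = 0.616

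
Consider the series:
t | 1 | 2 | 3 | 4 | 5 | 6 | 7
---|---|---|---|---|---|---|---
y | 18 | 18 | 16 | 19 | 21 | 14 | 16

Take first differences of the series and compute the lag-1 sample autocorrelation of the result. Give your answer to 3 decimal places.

First differences Δy: 0, -2, 3, 2, -7, 2
Mean of differences = -0.3333
Numerator Σ(Δy_t−Δȳ)(Δy_{t+1}−Δȳ) = -29.4444
Denominator Σ(Δy_t−Δȳ)² = 69.3333
r_1(Δy) = -29.4444 / 69.3333 = -0.425

-0.425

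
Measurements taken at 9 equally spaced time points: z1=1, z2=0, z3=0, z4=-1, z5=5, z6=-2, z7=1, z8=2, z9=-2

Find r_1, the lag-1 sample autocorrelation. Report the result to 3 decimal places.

Mean z̄ = (1 + 0 + 0 − 1 + 5 − 2 + 1 + 2 − 2)/9 = 0.4444
Numerator Σ_{t=1}^{8}(z_t−z̄)(z_{t+1}−z̄) = -21.4198
Denominator Σ(z_t−z̄)² = 38.2222
r_1 = -21.4198 / 38.2222 = -0.560

-0.560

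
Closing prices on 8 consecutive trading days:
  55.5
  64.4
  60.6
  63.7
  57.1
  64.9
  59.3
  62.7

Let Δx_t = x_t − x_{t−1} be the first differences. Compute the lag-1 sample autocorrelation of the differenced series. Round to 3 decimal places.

First differences Δx: 8.9, -3.8, 3.1, -6.6, 7.8, -5.6, 3.4
Mean of differences = 1.0286
Numerator Σ(Δx_t−Δx̄)(Δx_{t+1}−Δx̄) = -176.0722
Denominator Σ(Δx_t−Δx̄)² = 243.1743
r_1(Δx) = -176.0722 / 243.1743 = -0.724

-0.724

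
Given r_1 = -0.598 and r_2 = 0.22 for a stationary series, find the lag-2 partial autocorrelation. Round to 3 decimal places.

φ_{22} = (r_2 − r_1²) / (1 − r_1²)
r_1² = (-0.598)² = 0.357604
Numerator = 0.22 − 0.3576 = -0.1376; denominator = 1 − 0.3576 = 0.6424
φ_{22} = -0.1376 / 0.6424 = -0.214

-0.214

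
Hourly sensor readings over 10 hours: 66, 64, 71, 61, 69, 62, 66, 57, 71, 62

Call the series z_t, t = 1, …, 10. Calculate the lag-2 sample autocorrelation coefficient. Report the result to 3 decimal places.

Mean z̄ = (66 + 64 + 71 + 61 + 69 + 62 + 66 + 57 + 71 + 62)/10 = 64.9000
Numerator Σ_{t=1}^{8}(z_t−z̄)(z_{t+2}−z̄) = 103.5800
Denominator Σ(z_t−z̄)² = 188.9000
r_2 = 103.5800 / 188.9000 = 0.548

0.548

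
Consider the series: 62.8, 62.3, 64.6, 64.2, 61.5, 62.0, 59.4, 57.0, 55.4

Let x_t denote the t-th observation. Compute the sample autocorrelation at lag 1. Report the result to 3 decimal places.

Mean x̄ = (62.8 + 62.3 + 64.6 + 64.2 + 61.5 + 62.0 + 59.4 + 57.0 + 55.4)/9 = 61.0222
Numerator Σ_{t=1}^{8}(x_t−x̄)(x_{t+1}−x̄) = 47.7506
Denominator Σ(x_t−x̄)² = 79.2956
r_1 = 47.7506 / 79.2956 = 0.602

0.602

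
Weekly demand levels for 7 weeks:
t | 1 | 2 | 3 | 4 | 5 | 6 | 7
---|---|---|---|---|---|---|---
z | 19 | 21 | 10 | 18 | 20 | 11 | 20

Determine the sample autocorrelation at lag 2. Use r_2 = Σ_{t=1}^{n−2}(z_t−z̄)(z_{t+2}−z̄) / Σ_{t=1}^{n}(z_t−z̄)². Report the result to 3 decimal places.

-0.226

Mean z̄ = (19 + 21 + 10 + 18 + 20 + 11 + 20)/7 = 17.0000
Σ(z_t−z̄)(z_{t+2}−z̄) = (-14.0000) + (4.0000) + (-21.0000) + (-6.0000) + (9.0000) = -28.0000
Denominator Σ(z_t−z̄)² = 124.0000
r_2 = -28.0000 / 124.0000 = -0.226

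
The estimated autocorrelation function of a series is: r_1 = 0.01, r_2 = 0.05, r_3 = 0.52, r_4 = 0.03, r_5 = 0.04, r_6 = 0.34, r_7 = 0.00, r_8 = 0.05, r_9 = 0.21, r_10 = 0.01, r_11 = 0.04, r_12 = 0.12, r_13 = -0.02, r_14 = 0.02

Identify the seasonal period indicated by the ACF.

The largest autocorrelation is r_3 = 0.52, with weaker echoes at lags 6 (0.34) and 9 (0.21); the remaining lags stay at or below 0.12.
The dominant spike at lag 3 indicates a seasonal period of 3.

3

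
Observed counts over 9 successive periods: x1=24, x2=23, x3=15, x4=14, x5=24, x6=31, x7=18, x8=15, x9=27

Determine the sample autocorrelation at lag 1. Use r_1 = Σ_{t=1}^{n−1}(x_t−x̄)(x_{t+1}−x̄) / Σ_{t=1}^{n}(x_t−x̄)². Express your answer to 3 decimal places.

Mean x̄ = (24 + 23 + 15 + 14 + 24 + 31 + 18 + 15 + 27)/9 = 21.2222
Numerator Σ_{t=1}^{8}(x_t−x̄)(x_{t+1}−x̄) = -1.4938
Denominator Σ(x_t−x̄)² = 287.5556
r_1 = -1.4938 / 287.5556 = -0.005

-0.005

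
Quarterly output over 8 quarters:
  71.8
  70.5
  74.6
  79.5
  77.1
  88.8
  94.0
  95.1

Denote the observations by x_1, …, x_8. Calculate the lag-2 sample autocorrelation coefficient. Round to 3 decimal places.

0.218

Mean x̄ = (71.8 + 70.5 + 74.6 + 79.5 + 77.1 + 88.8 + 94.0 + 95.1)/8 = 81.4250
Deviations from mean: -9.6250, -10.9250, -6.8250, -1.9250, -4.3250, 7.3750, 12.5750, 13.6750
Σ(x_t−x̄)(x_{t+2}−x̄) = (65.6906) + (21.0306) + (29.5181) + (-14.1969) + (-54.3869) + (100.8531) = 148.5088
Denominator Σ(x_t−x̄)² = 680.5150
r_2 = 148.5088 / 680.5150 = 0.218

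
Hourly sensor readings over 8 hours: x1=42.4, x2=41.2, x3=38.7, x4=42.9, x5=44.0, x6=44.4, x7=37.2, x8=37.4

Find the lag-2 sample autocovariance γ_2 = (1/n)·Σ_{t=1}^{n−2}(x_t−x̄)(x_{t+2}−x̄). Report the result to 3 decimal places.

Mean x̄ = (42.4 + 41.2 + 38.7 + 42.9 + 44.0 + 44.4 + 37.2 + 37.4)/8 = 41.0250
Σ_{t=1}^{6}(x_t−x̄)(x_{t+2}−x̄) = -27.0713
γ_2 = -27.0713 / 8 = -3.384

-3.384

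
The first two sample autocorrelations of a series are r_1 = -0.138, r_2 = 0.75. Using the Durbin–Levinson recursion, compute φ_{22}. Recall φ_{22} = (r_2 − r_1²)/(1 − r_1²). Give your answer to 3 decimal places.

φ_{22} = (r_2 − r_1²) / (1 − r_1²)
r_1² = (-0.138)² = 0.019044
Numerator = 0.75 − 0.0190 = 0.7310; denominator = 1 − 0.0190 = 0.9810
φ_{22} = 0.7310 / 0.9810 = 0.745

0.745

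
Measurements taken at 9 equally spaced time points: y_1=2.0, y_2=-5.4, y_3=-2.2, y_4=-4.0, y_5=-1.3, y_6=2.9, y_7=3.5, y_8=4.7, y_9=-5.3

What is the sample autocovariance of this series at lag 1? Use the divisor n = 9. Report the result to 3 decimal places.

Mean ȳ = (2.0 − 5.4 − 2.2 − 4.0 − 1.3 + 2.9 + 3.5 + 4.7 − 5.3)/9 = -0.5667
Σ_{t=1}^{8}(y_t−ȳ)(y_{t+1}−ȳ) = 11.6589
γ_1 = 11.6589 / 9 = 1.295

1.295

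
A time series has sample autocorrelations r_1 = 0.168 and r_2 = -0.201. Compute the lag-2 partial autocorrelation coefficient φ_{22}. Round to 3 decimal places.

-0.236

φ_{22} = (r_2 − r_1²) / (1 − r_1²)
r_1² = (0.168)² = 0.028224
Numerator = -0.201 − 0.0282 = -0.2292; denominator = 1 − 0.0282 = 0.9718
φ_{22} = -0.2292 / 0.9718 = -0.236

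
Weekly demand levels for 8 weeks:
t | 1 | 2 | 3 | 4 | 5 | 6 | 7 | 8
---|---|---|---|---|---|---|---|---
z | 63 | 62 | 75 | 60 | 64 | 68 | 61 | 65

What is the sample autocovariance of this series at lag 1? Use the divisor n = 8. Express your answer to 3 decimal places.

-10.508

Mean z̄ = (63 + 62 + 75 + 60 + 64 + 68 + 61 + 65)/8 = 64.7500
Deviations: -1.7500, -2.7500, 10.2500, -4.7500, -0.7500, 3.2500, -3.7500, 0.2500
Σ_{t=1}^{7}(z_t−z̄)(z_{t+1}−z̄) = -84.0625
γ_1 = -84.0625 / 8 = -10.508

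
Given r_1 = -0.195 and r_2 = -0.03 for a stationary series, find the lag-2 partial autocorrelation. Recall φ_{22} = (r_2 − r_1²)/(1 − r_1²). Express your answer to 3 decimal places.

φ_{22} = (r_2 − r_1²) / (1 − r_1²)
r_1² = (-0.195)² = 0.038025
Numerator = -0.03 − 0.0380 = -0.0680; denominator = 1 − 0.0380 = 0.9620
φ_{22} = -0.0680 / 0.9620 = -0.071

-0.071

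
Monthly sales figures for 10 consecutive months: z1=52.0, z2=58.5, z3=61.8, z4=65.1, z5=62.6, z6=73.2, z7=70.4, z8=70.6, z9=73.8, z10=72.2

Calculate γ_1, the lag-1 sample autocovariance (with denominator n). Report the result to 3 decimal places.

25.486

Mean z̄ = (52.0 + 58.5 + 61.8 + 65.1 + 62.6 + 73.2 + 70.4 + 70.6 + 73.8 + 72.2)/10 = 66.0200
Σ_{t=1}^{9}(z_t−z̄)(z_{t+1}−z̄) = 254.8596
γ_1 = 254.8596 / 10 = 25.486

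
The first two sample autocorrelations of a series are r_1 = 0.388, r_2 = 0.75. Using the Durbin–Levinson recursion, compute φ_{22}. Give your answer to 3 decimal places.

0.706

φ_{22} = (r_2 − r_1²) / (1 − r_1²)
r_1² = (0.388)² = 0.150544
Numerator = 0.75 − 0.1505 = 0.5995; denominator = 1 − 0.1505 = 0.8495
φ_{22} = 0.5995 / 0.8495 = 0.706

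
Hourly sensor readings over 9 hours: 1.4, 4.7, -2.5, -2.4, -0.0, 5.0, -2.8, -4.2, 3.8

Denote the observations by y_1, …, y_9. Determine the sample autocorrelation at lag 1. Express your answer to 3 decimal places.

Mean ȳ = (1.4 + 4.7 − 2.5 − 2.4 − 0.0 + 5.0 − 2.8 − 4.2 + 3.8)/9 = 0.3333
Numerator Σ_{t=1}^{8}(y_t−ȳ)(y_{t+1}−ȳ) = -16.7478
Denominator Σ(y_t−ȳ)² = 99.9800
r_1 = -16.7478 / 99.9800 = -0.168

-0.168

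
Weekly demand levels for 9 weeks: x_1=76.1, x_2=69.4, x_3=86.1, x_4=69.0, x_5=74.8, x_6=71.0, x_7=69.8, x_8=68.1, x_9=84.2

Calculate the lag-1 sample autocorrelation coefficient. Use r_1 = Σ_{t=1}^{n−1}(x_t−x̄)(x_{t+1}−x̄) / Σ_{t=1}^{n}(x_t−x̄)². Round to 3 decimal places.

-0.420

Mean x̄ = (76.1 + 69.4 + 86.1 + 69.0 + 74.8 + 71.0 + 69.8 + 68.1 + 84.2)/9 = 74.2778
Numerator Σ_{t=1}^{8}(x_t−x̄)(x_{t+1}−x̄) = -152.3749
Denominator Σ(x_t−x̄)² = 362.4156
r_1 = -152.3749 / 362.4156 = -0.420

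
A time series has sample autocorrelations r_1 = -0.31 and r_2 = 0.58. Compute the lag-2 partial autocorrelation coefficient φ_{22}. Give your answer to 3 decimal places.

φ_{22} = (r_2 − r_1²) / (1 − r_1²)
r_1² = (-0.31)² = 0.0961
Numerator = 0.58 − 0.0961 = 0.4839; denominator = 1 − 0.0961 = 0.9039
φ_{22} = 0.4839 / 0.9039 = 0.535

0.535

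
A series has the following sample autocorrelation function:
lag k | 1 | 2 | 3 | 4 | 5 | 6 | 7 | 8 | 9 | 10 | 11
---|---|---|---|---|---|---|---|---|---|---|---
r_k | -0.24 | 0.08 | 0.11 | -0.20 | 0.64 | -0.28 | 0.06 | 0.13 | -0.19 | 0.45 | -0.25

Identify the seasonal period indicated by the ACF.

5

The largest autocorrelation is r_5 = 0.64, with a weaker echo at lag 10 (0.45); the remaining lags stay at or below 0.13.
The dominant spike at lag 5 indicates a seasonal period of 5.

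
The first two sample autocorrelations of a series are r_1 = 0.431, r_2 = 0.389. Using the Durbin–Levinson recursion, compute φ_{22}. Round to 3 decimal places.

0.250

φ_{22} = (r_2 − r_1²) / (1 − r_1²)
r_1² = (0.431)² = 0.185761
Numerator = 0.389 − 0.1858 = 0.2032; denominator = 1 − 0.1858 = 0.8142
φ_{22} = 0.2032 / 0.8142 = 0.250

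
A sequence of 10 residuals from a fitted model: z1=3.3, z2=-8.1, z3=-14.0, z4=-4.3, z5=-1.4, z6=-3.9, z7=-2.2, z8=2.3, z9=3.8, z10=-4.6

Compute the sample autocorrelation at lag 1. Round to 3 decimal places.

0.237

Mean z̄ = (3.3 − 8.1 − 14.0 − 4.3 − 1.4 − 3.9 − 2.2 + 2.3 + 3.8 − 4.6)/10 = -2.9100
Numerator Σ_{t=1}^{9}(z_t−z̄)(z_{t+1}−z̄) = 63.7639
Denominator Σ(z_t−z̄)² = 269.2090
r_1 = 63.7639 / 269.2090 = 0.237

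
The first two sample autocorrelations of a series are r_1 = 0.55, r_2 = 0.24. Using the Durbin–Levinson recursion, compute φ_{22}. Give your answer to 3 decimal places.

φ_{22} = (r_2 − r_1²) / (1 − r_1²)
r_1² = (0.55)² = 0.3025
Numerator = 0.24 − 0.3025 = -0.0625; denominator = 1 − 0.3025 = 0.6975
φ_{22} = -0.0625 / 0.6975 = -0.090

-0.090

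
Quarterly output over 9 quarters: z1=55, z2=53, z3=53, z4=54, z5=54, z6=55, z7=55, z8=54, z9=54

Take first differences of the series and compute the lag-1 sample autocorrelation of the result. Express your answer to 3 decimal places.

First differences Δz: -2, 0, 1, 0, 1, 0, -1, 0
Mean of differences = -0.1250
Numerator Σ(Δz_t−Δz̄)(Δz_{t+1}−Δz̄) = 0.1094
Denominator Σ(Δz_t−Δz̄)² = 6.8750
r_1(Δz) = 0.1094 / 6.8750 = 0.016

0.016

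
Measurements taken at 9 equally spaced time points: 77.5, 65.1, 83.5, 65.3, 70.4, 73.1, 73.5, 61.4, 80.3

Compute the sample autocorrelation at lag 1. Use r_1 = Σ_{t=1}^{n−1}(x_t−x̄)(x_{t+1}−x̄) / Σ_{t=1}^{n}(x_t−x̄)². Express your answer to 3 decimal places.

Mean x̄ = (77.5 + 65.1 + 83.5 + 65.3 + 70.4 + 73.1 + 73.5 + 61.4 + 80.3)/9 = 72.2333
Numerator Σ_{t=1}^{8}(x_t−x̄)(x_{t+1}−x̄) = -284.9444
Denominator Σ(x_t−x̄)² = 441.7800
r_1 = -284.9444 / 441.7800 = -0.645

-0.645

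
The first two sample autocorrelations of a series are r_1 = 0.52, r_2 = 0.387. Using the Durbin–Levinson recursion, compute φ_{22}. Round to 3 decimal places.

φ_{22} = (r_2 − r_1²) / (1 − r_1²)
r_1² = (0.52)² = 0.2704
Numerator = 0.387 − 0.2704 = 0.1166; denominator = 1 − 0.2704 = 0.7296
φ_{22} = 0.1166 / 0.7296 = 0.160

0.160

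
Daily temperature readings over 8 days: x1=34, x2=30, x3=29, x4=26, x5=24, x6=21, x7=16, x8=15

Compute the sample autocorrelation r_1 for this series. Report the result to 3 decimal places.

0.614

Mean x̄ = (34 + 30 + 29 + 26 + 24 + 21 + 16 + 15)/8 = 24.3750
Deviations from mean: 9.6250, 5.6250, 4.6250, 1.6250, -0.3750, -3.3750, -8.3750, -9.3750
Σ(x_t−x̄)(x_{t+1}−x̄) = (54.1406) + (26.0156) + (7.5156) + (-0.6094) + (1.2656) + (28.2656) + (78.5156) = 195.1094
Denominator Σ(x_t−x̄)² = 317.8750
r_1 = 195.1094 / 317.8750 = 0.614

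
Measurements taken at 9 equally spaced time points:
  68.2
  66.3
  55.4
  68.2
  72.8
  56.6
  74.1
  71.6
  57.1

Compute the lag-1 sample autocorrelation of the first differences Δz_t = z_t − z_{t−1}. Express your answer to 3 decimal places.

-0.390

First differences Δz: -1.9, -10.9, 12.8, 4.6, -16.2, 17.5, -2.5, -14.5
Mean of differences = -1.3875
Numerator Σ(Δz_t−Δz̄)(Δz_{t+1}−Δz̄) = -420.0214
Denominator Σ(Δz_t−Δz̄)² = 1077.2088
r_1(Δz) = -420.0214 / 1077.2088 = -0.390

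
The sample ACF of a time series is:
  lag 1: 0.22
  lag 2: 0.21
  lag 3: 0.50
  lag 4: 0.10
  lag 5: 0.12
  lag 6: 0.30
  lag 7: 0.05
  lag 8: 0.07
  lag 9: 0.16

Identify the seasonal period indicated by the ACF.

3

The largest autocorrelation is r_3 = 0.50, with a weaker echo at lag 6 (0.30); the remaining lags stay at or below 0.22.
The dominant spike at lag 3 indicates a seasonal period of 3.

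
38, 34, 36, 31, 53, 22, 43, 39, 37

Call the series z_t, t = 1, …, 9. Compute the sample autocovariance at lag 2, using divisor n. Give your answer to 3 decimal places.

17.444

Mean z̄ = (38 + 34 + 36 + 31 + 53 + 22 + 43 + 39 + 37)/9 = 37.0000
Σ_{t=1}^{7}(z_t−z̄)(z_{t+2}−z̄) = 157.0000
γ_2 = 157.0000 / 9 = 17.444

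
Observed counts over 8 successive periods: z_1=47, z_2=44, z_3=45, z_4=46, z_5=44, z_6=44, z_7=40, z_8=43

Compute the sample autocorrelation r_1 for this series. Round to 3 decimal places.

0.198

Mean z̄ = (47 + 44 + 45 + 46 + 44 + 44 + 40 + 43)/8 = 44.1250
Deviations from mean: 2.8750, -0.1250, 0.8750, 1.8750, -0.1250, -0.1250, -4.1250, -1.1250
Numerator Σ_{t=1}^{7}(z_t−z̄)(z_{t+1}−z̄) = 6.1094
Denominator Σ(z_t−z̄)² = 30.8750
r_1 = 6.1094 / 30.8750 = 0.198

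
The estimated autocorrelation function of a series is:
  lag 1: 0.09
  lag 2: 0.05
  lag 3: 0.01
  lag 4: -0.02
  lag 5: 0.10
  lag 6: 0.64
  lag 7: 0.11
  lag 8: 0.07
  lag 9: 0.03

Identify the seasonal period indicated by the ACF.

The largest autocorrelation is r_6 = 0.64; the remaining lags stay at or below 0.11.
The dominant spike at lag 6 indicates a seasonal period of 6.

6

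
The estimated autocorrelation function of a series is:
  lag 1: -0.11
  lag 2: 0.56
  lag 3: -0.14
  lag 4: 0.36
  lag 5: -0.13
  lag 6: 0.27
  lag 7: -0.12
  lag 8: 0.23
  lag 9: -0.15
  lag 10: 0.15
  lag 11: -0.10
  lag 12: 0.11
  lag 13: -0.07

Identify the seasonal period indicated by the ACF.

The largest autocorrelation is r_2 = 0.56, with weaker echoes at lags 4 (0.36), 6 (0.27), 8 (0.23) and 10 (0.15); the remaining lags stay at or below 0.11.
The dominant spike at lag 2 indicates a seasonal period of 2.

2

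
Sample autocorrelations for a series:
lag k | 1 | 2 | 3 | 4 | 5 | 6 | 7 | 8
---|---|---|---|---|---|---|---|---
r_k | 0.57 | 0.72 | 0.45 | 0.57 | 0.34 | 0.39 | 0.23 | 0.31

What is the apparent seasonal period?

The largest autocorrelation is r_2 = 0.72; the remaining lags stay at or below 0.57.
The dominant spike at lag 2 indicates a seasonal period of 2.

2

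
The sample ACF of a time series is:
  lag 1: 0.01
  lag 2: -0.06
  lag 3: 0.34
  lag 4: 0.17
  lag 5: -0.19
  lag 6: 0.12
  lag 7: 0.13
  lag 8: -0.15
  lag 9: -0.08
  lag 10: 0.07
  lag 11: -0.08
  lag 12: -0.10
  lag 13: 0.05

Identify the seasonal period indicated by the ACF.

3

The largest autocorrelation is r_3 = 0.34; the remaining lags stay at or below 0.17.
The dominant spike at lag 3 indicates a seasonal period of 3.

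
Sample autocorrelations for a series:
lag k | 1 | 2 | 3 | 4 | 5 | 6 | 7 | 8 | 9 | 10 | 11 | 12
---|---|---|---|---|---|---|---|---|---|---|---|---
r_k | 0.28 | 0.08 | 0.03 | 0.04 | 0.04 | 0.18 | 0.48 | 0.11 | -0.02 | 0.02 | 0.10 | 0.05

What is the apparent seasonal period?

7

The largest autocorrelation is r_7 = 0.48; the remaining lags stay at or below 0.28. The elevated value at lag 1 (0.28), dropping to 0.08 at lag 2, reflects decaying short-term dependence rather than seasonality.
The dominant spike at lag 7 indicates a seasonal period of 7.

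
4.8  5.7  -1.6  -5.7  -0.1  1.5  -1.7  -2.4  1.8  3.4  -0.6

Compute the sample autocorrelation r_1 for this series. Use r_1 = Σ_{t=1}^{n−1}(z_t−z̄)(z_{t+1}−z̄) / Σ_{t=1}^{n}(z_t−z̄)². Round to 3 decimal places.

0.249

Mean z̄ = (4.8 + 5.7 − 1.6 − 5.7 − 0.1 + 1.5 − 1.7 − 2.4 + 1.8 + 3.4 − 0.6)/11 = 0.4636
Numerator Σ_{t=1}^{10}(z_t−z̄)(z_{t+1}−z̄) = 28.4378
Denominator Σ(z_t−z̄)² = 114.2855
r_1 = 28.4378 / 114.2855 = 0.249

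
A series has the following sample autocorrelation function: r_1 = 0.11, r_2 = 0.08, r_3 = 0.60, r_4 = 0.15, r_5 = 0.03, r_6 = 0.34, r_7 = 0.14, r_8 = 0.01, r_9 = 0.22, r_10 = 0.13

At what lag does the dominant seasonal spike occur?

3

The largest autocorrelation is r_3 = 0.60, with weaker echoes at lags 6 (0.34) and 9 (0.22); the remaining lags stay at or below 0.15.
The dominant spike at lag 3 indicates a seasonal period of 3.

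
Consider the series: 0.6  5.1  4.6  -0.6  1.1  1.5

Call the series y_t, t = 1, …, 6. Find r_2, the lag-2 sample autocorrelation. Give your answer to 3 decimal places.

-0.488

Mean ȳ = (0.6 + 5.1 + 4.6 − 0.6 + 1.1 + 1.5)/6 = 2.0500
Deviations from mean: -1.4500, 3.0500, 2.5500, -2.6500, -0.9500, -0.5500
Σ(y_t−ȳ)(y_{t+2}−ȳ) = (-3.6975) + (-8.0825) + (-2.4225) + (1.4575) = -12.7450
Denominator Σ(y_t−ȳ)² = 26.1350
r_2 = -12.7450 / 26.1350 = -0.488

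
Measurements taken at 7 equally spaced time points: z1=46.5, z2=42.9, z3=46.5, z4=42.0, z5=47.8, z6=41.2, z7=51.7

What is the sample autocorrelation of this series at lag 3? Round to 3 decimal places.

-0.426

Mean z̄ = (46.5 + 42.9 + 46.5 + 42.0 + 47.8 + 41.2 + 51.7)/7 = 45.5143
Σ(z_t−z̄)(z_{t+3}−z̄) = (-3.4641) + (-5.9755) + (-4.2527) + (-21.7384) = -35.4306
Denominator Σ(z_t−z̄)² = 83.2286
r_3 = -35.4306 / 83.2286 = -0.426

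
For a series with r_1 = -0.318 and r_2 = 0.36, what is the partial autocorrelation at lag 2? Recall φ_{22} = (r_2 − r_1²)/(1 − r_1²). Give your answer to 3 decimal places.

φ_{22} = (r_2 − r_1²) / (1 − r_1²)
r_1² = (-0.318)² = 0.101124
Numerator = 0.36 − 0.1011 = 0.2589; denominator = 1 − 0.1011 = 0.8989
φ_{22} = 0.2589 / 0.8989 = 0.288

0.288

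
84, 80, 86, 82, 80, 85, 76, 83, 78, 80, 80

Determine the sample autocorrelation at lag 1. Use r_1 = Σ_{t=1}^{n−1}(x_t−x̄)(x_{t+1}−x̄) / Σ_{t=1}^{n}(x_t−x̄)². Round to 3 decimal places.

-0.438

Mean x̄ = (84 + 80 + 86 + 82 + 80 + 85 + 76 + 83 + 78 + 80 + 80)/11 = 81.2727
Numerator Σ_{t=1}^{10}(x_t−x̄)(x_{t+1}−x̄) = -40.3471
Denominator Σ(x_t−x̄)² = 92.1818
r_1 = -40.3471 / 92.1818 = -0.438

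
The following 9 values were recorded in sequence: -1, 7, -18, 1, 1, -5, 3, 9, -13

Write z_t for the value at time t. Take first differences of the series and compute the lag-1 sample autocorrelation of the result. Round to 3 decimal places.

-0.488

First differences Δz: 8, -25, 19, 0, -6, 8, 6, -22
Mean of differences = -1.5000
Numerator Σ(Δz_t−Δz̄)(Δz_{t+1}−Δz̄) = -806.2500
Denominator Σ(Δz_t−Δz̄)² = 1652.0000
r_1(Δz) = -806.2500 / 1652.0000 = -0.488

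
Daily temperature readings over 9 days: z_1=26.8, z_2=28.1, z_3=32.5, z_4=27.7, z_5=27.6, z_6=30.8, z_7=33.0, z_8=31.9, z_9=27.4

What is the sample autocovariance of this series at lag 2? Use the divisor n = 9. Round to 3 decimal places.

-2.738

Mean z̄ = (26.8 + 28.1 + 32.5 + 27.7 + 27.6 + 30.8 + 33.0 + 31.9 + 27.4)/9 = 29.5333
Σ_{t=1}^{7}(z_t−z̄)(z_{t+2}−z̄) = -24.6389
γ_2 = -24.6389 / 9 = -2.738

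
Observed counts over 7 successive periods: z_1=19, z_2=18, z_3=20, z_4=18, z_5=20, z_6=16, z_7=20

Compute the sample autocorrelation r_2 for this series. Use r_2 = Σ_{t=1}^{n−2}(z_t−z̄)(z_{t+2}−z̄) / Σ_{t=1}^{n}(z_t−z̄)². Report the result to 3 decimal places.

0.456

Mean z̄ = (19 + 18 + 20 + 18 + 20 + 16 + 20)/7 = 18.7143
Σ(z_t−z̄)(z_{t+2}−z̄) = (0.3673) + (0.5102) + (1.6531) + (1.9388) + (1.6531) = 6.1224
Denominator Σ(z_t−z̄)² = 13.4286
r_2 = 6.1224 / 13.4286 = 0.456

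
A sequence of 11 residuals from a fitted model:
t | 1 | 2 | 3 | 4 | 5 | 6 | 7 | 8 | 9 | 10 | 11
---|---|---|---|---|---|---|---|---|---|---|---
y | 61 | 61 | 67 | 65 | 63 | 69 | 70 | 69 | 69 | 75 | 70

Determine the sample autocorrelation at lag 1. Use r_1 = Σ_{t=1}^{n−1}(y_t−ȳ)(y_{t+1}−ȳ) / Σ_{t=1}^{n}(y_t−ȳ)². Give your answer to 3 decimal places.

Mean ȳ = (61 + 61 + 67 + 65 + 63 + 69 + 70 + 69 + 69 + 75 + 70)/11 = 67.1818
Numerator Σ_{t=1}^{10}(y_t−ȳ)(y_{t+1}−ȳ) = 91.0579
Denominator Σ(y_t−ȳ)² = 185.6364
r_1 = 91.0579 / 185.6364 = 0.491

0.491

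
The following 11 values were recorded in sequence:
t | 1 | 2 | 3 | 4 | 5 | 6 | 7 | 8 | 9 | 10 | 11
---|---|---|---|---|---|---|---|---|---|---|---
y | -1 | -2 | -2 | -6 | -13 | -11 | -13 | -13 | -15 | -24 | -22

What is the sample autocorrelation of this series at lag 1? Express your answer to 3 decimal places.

0.683

Mean ȳ = (-1 − 2 − 2 − 6 − 13 − 11 − 13 − 13 − 15 − 24 − 22)/11 = -11.0909
Numerator Σ_{t=1}^{10}(y_t−ȳ)(y_{t+1}−ȳ) = 412.9917
Denominator Σ(y_t−ȳ)² = 604.9091
r_1 = 412.9917 / 604.9091 = 0.683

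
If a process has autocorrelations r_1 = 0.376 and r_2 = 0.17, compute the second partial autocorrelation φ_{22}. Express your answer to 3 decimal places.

0.033

φ_{22} = (r_2 − r_1²) / (1 − r_1²)
r_1² = (0.376)² = 0.141376
Numerator = 0.17 − 0.1414 = 0.0286; denominator = 1 − 0.1414 = 0.8586
φ_{22} = 0.0286 / 0.8586 = 0.033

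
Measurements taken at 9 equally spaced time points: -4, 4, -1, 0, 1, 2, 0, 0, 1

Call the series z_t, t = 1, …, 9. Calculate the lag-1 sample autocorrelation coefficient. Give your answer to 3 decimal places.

-0.529

Mean z̄ = (-4 + 4 − 1 + 0 + 1 + 2 + 0 + 0 + 1)/9 = 0.3333
Numerator Σ_{t=1}^{8}(z_t−z̄)(z_{t+1}−z̄) = -20.1111
Denominator Σ(z_t−z̄)² = 38.0000
r_1 = -20.1111 / 38.0000 = -0.529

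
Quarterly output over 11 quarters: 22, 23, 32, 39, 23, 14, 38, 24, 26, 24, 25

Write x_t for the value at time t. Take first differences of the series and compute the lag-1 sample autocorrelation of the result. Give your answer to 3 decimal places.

-0.386

First differences Δx: 1, 9, 7, -16, -9, 24, -14, 2, -2, 1
Mean of differences = 0.3000
Numerator Σ(Δx_t−Δx̄)(Δx_{t+1}−Δx̄) = -482.3900
Denominator Σ(Δx_t−Δx̄)² = 1248.1000
r_1(Δx) = -482.3900 / 1248.1000 = -0.386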